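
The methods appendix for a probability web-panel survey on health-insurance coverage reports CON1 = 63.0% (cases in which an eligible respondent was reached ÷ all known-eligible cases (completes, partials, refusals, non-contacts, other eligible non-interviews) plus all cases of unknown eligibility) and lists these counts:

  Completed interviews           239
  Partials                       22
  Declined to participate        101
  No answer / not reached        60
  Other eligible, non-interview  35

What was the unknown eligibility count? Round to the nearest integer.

173

Numerator = 239 + 22 + 101 + 35 = 397
CON1 = 397 / D = 0.630
D = 397 / 0.630 = 630.2
Rest of base = 457
unknown eligibility = 630.2 − 457 ≈ 173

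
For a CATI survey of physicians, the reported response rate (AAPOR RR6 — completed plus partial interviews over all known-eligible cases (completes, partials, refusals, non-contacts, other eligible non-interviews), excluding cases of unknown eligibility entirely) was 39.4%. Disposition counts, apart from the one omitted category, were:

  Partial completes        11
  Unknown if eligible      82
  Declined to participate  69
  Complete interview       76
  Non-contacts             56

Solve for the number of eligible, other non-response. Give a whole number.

Top → 76 + 11 = 87
RR6 = 87 / D = 0.394
D = 87 / 0.394 = 220.8
Remaining denominator categories sum to 212
eligible, other non-response = 220.8 − 212 ≈ 9

9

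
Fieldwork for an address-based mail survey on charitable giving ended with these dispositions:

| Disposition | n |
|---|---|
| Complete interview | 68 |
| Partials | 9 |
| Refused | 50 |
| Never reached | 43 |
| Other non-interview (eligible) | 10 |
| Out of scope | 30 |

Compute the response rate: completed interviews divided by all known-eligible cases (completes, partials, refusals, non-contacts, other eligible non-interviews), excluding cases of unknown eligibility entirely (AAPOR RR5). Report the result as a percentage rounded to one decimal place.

37.8%

Num: 68
Base: 68 + 9 + 50 + 43 + 10 = 180
RR5 = 68 / 180 = 0.3778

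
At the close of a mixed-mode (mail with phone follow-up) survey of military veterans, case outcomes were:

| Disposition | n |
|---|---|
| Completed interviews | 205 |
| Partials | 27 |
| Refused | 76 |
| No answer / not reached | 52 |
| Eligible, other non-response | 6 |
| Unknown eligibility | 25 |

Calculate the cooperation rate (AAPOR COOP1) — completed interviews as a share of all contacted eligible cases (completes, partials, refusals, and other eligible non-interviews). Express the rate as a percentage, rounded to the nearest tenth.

Numerator = 205
Base = 205 + 27 + 76 + 6 = 314
COOP1 = 205 / 314 = 0.6529

65.3%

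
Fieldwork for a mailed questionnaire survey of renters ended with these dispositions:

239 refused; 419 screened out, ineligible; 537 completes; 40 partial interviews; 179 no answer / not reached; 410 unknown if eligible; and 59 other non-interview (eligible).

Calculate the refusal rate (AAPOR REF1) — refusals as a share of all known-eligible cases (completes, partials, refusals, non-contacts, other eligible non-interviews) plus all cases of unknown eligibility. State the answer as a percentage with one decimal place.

16.3%

Num → 239
Denominator → 537 + 40 + 239 + 179 + 59 + 410 = 1464
REF1 = 239 / 1464 = 0.1633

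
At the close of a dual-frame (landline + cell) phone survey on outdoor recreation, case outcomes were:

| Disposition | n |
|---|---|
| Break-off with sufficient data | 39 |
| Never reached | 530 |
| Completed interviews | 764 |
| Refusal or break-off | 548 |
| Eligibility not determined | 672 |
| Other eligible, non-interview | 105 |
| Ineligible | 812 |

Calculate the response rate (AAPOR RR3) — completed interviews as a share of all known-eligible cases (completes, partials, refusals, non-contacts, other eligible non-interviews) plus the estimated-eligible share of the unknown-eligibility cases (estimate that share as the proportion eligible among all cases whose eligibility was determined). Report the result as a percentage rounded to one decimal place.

Top: 764
Determined eligible: 764 + 39 + 548 + 530 + 105 = 1986
e = 1986 / (1986 + 812) = 1986 / 2798 = 0.7098
Eligible share of unknowns: 0.7098 × 672 = 476.99
Base: 1986 + 476.99 = 2462.99
RR3 = 764 / 2462.99 = 0.3102

31.0%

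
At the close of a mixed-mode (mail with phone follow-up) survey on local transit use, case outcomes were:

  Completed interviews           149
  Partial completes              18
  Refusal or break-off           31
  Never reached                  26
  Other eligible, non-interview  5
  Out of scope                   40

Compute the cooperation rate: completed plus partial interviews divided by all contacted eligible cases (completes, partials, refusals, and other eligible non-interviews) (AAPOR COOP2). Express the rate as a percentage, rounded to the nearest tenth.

Num: 149 + 18 = 167
Base: 149 + 18 + 31 + 5 = 203
COOP2 = 167 / 203 = 0.8227

82.3%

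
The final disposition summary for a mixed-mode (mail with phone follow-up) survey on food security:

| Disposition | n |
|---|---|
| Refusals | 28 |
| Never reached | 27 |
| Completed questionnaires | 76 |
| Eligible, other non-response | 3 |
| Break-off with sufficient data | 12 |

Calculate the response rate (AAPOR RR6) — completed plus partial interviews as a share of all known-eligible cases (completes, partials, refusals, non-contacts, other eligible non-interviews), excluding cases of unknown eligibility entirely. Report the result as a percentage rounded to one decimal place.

60.3%

Num = 76 + 12 = 88
Denom = 76 + 12 + 28 + 27 + 3 = 146
RR6 = 88 / 146 = 0.6027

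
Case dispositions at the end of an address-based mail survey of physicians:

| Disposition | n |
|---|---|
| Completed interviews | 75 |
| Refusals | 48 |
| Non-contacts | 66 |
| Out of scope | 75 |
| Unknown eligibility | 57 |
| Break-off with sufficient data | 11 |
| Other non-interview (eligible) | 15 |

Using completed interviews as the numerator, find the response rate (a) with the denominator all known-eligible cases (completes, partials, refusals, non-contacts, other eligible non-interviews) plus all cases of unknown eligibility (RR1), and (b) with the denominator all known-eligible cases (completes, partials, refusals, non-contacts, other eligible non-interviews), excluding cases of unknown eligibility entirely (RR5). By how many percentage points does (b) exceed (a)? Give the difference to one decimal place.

Num = 75
Base = 75 + 11 + 48 + 66 + 15 + 57 = 272
RR1 = 75 / 272 = 0.2757
Base = 75 + 11 + 48 + 66 + 15 = 215
RR5 = 75 / 215 = 0.3488
Difference = 34.88 − 27.57 = 7.31 percentage points

7.3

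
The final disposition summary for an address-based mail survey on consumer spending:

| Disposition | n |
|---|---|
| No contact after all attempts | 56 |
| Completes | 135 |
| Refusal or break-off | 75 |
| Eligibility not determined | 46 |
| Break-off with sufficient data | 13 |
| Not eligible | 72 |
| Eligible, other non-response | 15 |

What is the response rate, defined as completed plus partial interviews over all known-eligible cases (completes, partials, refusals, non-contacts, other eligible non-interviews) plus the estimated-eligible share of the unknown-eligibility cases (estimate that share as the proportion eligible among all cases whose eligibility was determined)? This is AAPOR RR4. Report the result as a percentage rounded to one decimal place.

44.7%

Numerator = 135 + 13 = 148
Known eligible = 135 + 13 + 75 + 56 + 15 = 294
e = 294 / (294 + 72) = 294 / 366 = 0.8033
e × U = 0.8033 × 46 = 36.95
Denom = 294 + 36.95 = 330.95
RR4 = 148 / 330.95 = 0.4472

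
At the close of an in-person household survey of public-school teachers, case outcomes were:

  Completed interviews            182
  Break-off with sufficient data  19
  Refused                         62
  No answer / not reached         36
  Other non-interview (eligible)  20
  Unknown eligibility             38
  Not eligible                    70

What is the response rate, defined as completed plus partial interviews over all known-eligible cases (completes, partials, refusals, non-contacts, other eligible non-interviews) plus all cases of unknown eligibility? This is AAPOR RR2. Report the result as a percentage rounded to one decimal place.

Num → 182 + 19 = 201
Base → 182 + 19 + 62 + 36 + 20 + 38 = 357
RR2 = 201 / 357 = 0.5630

56.3%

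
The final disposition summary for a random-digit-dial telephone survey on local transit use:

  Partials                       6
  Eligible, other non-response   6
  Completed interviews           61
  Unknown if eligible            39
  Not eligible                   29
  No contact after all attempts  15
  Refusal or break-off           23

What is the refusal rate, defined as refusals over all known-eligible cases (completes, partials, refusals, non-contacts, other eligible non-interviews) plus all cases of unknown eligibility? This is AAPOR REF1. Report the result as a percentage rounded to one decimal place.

15.3%

Top → 23
Denom → 61 + 6 + 23 + 15 + 6 + 39 = 150
REF1 = 23 / 150 = 0.1533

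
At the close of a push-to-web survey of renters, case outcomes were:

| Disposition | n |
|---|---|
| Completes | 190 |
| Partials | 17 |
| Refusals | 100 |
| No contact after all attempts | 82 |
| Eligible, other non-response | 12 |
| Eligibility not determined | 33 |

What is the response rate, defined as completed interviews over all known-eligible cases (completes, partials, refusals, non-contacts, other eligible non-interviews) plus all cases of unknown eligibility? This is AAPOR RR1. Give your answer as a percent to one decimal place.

43.8%

Top: 190
Denominator: 190 + 17 + 100 + 82 + 12 + 33 = 434
RR1 = 190 / 434 = 0.4378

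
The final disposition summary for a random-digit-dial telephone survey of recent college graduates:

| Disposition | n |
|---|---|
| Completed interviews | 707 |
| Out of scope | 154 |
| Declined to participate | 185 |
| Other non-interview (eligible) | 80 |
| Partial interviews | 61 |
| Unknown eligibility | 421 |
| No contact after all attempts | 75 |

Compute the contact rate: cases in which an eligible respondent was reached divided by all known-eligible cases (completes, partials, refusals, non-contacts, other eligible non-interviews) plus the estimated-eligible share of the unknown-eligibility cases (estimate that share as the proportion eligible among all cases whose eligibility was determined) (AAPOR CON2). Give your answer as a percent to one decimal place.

Top: 707 + 61 + 185 + 80 = 1033
Determined eligible: 707 + 61 + 185 + 75 + 80 = 1108
e = 1108 / (1108 + 154) = 1108 / 1262 = 0.8780
Estimated eligible among unknowns: 0.8780 × 421 = 369.64
Denominator: 1108 + 369.64 = 1477.64
CON2 = 1033 / 1477.64 = 0.6991

69.9%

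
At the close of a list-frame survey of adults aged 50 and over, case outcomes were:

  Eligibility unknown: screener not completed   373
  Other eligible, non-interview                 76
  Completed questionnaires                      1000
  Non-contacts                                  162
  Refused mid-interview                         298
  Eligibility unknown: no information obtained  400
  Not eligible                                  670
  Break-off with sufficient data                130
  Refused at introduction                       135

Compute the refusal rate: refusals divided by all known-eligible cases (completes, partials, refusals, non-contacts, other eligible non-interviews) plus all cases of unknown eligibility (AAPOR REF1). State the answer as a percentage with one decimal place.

Refusal or break-off = 135 + 298 = 433
Unknown eligibility = 373 + 400 = 773
Top = 433
Base = 1000 + 130 + 433 + 162 + 76 + 773 = 2574
REF1 = 433 / 2574 = 0.1682

16.8%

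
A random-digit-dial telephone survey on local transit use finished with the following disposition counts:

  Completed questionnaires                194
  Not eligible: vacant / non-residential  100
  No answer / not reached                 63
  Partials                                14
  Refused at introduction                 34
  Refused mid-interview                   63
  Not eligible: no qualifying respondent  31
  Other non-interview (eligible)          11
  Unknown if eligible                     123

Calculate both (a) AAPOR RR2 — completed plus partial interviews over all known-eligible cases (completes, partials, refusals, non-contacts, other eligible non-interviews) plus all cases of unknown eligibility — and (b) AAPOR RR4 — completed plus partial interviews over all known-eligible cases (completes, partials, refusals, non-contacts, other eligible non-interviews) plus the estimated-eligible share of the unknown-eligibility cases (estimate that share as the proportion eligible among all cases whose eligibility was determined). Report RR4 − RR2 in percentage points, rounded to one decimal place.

Declined to participate = 34 + 63 = 97
Screened out, ineligible = 31 + 100 = 131
Numerator: 194 + 14 = 208
Denominator: 194 + 14 + 97 + 63 + 11 + 123 = 502
RR2 = 208 / 502 = 0.4143
Eligible (known): 194 + 14 + 97 + 63 + 11 = 379
e = 379 / (379 + 131) = 379 / 510 = 0.7431
Estimated eligible among unknowns: 0.7431 × 123 = 91.40
Denominator: 379 + 91.40 = 470.40
RR4 = 208 / 470.40 = 0.4422
Difference = 44.22 − 41.43 = 2.79 percentage points

2.8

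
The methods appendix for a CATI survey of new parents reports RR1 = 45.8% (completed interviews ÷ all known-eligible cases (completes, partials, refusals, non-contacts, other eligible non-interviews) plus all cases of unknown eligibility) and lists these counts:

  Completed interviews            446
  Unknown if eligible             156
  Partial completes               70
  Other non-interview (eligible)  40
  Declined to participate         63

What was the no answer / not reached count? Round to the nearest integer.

RR1 = 446 / D = 0.458
D = 446 / 0.458 = 973.8
Rest of base = 775
no answer / not reached = 973.8 − 775 ≈ 199

199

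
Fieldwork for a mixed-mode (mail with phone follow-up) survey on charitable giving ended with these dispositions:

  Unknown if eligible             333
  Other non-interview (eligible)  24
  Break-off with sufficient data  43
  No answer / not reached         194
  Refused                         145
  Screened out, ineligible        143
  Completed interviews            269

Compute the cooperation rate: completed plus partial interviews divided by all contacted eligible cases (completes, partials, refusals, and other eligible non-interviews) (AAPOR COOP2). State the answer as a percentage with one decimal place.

64.9%

Numerator = 269 + 43 = 312
Denominator = 269 + 43 + 145 + 24 = 481
COOP2 = 312 / 481 = 0.6486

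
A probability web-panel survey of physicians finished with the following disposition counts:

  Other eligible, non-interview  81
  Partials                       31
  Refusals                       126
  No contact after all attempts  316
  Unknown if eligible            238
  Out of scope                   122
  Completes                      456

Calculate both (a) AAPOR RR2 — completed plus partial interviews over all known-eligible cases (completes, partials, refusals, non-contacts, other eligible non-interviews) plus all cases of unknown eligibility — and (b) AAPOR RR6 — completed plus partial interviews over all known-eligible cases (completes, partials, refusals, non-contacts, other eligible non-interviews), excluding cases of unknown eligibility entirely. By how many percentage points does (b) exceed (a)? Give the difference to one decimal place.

9.2

Numerator = 456 + 31 = 487
Base = 456 + 31 + 126 + 316 + 81 + 238 = 1248
RR2 = 487 / 1248 = 0.3902
Base = 456 + 31 + 126 + 316 + 81 = 1010
RR6 = 487 / 1010 = 0.4822
Difference = 48.22 − 39.02 = 9.20 percentage points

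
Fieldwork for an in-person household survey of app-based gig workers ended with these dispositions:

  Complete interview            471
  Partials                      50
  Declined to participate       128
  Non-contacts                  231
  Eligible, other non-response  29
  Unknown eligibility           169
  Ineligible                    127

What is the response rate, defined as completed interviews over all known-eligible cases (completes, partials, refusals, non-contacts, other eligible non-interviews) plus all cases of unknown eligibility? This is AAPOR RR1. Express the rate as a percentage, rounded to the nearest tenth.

Num = 471
Base = 471 + 50 + 128 + 231 + 29 + 169 = 1078
RR1 = 471 / 1078 = 0.4369

43.7%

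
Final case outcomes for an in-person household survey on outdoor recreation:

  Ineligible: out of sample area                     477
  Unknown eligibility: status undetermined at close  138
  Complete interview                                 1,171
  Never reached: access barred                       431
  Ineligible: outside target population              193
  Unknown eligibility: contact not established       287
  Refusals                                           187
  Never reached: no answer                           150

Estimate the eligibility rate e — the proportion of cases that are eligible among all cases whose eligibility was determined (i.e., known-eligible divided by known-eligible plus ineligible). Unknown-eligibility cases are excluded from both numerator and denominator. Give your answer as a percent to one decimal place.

Never reached = 150 + 431 = 581
Undetermined eligibility = 287 + 138 = 425
Not eligible = 193 + 477 = 670
Known eligible: 1171 + 187 + 581 = 1939
e = 1939 / (1939 + 670) = 1939 / 2609 = 0.7432

74.3%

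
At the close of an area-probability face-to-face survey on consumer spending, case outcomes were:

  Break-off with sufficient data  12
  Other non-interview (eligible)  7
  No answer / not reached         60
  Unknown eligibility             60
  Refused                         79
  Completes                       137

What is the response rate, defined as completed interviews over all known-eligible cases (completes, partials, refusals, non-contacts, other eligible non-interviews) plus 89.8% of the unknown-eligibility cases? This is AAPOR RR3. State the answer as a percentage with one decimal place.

39.3%

Num → 137
Eligible (known) → 137 + 12 + 79 + 60 + 7 = 295
e × U → 0.8980 × 60 = 53.88
Denominator → 295 + 53.88 = 348.88
RR3 = 137 / 348.88 = 0.3927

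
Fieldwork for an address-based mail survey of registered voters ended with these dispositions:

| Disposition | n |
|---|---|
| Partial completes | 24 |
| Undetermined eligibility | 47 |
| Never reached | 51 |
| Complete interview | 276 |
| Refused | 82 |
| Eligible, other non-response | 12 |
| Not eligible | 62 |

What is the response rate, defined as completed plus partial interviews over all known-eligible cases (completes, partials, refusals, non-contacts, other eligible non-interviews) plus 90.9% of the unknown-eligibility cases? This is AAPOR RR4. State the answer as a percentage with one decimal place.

61.5%

Num → 276 + 24 = 300
Known eligible → 276 + 24 + 82 + 51 + 12 = 445
Eligible share of unknowns → 0.9090 × 47 = 42.72
Denominator → 445 + 42.72 = 487.72
RR4 = 300 / 487.72 = 0.6151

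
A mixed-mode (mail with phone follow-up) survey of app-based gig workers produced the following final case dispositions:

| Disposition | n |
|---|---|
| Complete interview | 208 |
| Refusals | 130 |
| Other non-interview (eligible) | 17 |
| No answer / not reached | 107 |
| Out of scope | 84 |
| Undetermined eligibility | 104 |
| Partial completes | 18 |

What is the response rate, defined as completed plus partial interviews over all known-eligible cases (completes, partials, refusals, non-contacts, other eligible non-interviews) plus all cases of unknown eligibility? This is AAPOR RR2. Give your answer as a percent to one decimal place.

38.7%

Numerator → 208 + 18 = 226
Denom → 208 + 18 + 130 + 107 + 17 + 104 = 584
RR2 = 226 / 584 = 0.3870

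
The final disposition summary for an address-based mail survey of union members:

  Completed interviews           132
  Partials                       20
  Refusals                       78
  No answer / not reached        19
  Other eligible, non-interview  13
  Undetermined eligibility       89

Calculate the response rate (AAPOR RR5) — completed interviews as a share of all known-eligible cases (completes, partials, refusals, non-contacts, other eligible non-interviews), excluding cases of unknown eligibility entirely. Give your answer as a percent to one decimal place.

Num = 132
Base = 132 + 20 + 78 + 19 + 13 = 262
RR5 = 132 / 262 = 0.5038

50.4%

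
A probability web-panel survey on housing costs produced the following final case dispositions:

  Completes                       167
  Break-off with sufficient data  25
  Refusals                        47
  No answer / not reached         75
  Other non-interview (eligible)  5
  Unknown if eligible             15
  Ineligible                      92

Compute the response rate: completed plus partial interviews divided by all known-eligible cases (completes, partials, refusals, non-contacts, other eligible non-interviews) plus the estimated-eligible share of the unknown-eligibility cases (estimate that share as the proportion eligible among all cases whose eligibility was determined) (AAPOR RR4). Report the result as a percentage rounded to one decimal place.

Num → 167 + 25 = 192
Determined eligible → 167 + 25 + 47 + 75 + 5 = 319
e = 319 / (319 + 92) = 319 / 411 = 0.7762
Eligible share of unknowns → 0.7762 × 15 = 11.64
Denominator → 319 + 11.64 = 330.64
RR4 = 192 / 330.64 = 0.5807

58.1%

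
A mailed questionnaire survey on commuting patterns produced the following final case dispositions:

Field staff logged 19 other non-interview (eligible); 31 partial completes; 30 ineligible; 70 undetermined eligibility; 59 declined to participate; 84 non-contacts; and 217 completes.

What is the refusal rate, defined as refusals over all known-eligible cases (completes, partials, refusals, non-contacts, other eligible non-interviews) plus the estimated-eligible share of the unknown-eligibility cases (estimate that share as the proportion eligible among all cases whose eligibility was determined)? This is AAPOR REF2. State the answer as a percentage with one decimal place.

Numerator → 59
Known eligible → 217 + 31 + 59 + 84 + 19 = 410
e = 410 / (410 + 30) = 410 / 440 = 0.9318
Eligible share of unknowns → 0.9318 × 70 = 65.23
Denominator → 410 + 65.23 = 475.23
REF2 = 59 / 475.23 = 0.1242

12.4%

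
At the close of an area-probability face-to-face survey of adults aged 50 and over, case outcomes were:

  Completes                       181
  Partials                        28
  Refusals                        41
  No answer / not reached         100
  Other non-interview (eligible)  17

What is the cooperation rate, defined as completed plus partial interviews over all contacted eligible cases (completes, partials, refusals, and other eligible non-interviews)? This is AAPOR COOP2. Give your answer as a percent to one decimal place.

Num: 181 + 28 = 209
Denom: 181 + 28 + 41 + 17 = 267
COOP2 = 209 / 267 = 0.7828

78.3%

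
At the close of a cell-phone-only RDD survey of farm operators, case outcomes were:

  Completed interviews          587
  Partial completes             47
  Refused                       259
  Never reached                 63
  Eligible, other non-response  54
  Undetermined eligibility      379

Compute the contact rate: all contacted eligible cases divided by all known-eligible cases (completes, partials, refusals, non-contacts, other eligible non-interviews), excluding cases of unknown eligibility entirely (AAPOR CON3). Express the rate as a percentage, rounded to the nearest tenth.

93.8%

Top = 587 + 47 + 259 + 54 = 947
Denom = 587 + 47 + 259 + 63 + 54 = 1010
CON3 = 947 / 1010 = 0.9376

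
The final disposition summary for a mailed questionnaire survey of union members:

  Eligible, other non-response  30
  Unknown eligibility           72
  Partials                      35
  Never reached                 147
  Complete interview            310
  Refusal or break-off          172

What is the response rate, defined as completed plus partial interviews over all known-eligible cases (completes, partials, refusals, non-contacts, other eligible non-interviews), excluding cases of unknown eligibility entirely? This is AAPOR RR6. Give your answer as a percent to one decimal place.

Num → 310 + 35 = 345
Denominator → 310 + 35 + 172 + 147 + 30 = 694
RR6 = 345 / 694 = 0.4971

49.7%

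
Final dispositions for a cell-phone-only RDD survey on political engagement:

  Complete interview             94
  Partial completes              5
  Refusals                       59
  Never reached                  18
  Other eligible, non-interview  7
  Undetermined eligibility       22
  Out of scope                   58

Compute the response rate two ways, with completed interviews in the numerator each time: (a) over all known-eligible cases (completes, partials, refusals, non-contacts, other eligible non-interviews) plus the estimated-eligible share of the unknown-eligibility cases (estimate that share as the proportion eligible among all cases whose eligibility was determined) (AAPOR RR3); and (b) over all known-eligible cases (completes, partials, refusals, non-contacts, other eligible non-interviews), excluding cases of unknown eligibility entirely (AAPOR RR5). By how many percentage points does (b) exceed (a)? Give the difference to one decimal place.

Top → 94
Eligible (known) → 94 + 5 + 59 + 18 + 7 = 183
e = 183 / (183 + 58) = 183 / 241 = 0.7593
e × U → 0.7593 × 22 = 16.70
Denominator → 183 + 16.70 = 199.70
RR3 = 94 / 199.70 = 0.4707
Denominator → 94 + 5 + 59 + 18 + 7 = 183
RR5 = 94 / 183 = 0.5137
Difference = 51.37 − 47.07 = 4.30 percentage points

4.3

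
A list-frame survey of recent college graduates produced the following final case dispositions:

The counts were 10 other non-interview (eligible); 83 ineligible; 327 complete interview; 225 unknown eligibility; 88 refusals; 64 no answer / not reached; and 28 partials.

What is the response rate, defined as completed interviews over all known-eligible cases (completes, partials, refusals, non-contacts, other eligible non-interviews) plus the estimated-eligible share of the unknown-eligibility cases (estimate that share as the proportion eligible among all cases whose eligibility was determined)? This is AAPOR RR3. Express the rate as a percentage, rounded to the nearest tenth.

46.0%

Numerator = 327
Known eligible = 327 + 28 + 88 + 64 + 10 = 517
e = 517 / (517 + 83) = 517 / 600 = 0.8617
e × U = 0.8617 × 225 = 193.88
Denominator = 517 + 193.88 = 710.88
RR3 = 327 / 710.88 = 0.4600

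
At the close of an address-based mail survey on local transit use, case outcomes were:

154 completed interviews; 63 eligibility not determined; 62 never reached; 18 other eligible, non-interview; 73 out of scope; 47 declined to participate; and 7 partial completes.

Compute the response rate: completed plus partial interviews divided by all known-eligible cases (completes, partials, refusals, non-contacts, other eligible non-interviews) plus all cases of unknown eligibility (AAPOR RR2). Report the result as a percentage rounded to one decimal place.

Numerator → 154 + 7 = 161
Denominator → 154 + 7 + 47 + 62 + 18 + 63 = 351
RR2 = 161 / 351 = 0.4587

45.9%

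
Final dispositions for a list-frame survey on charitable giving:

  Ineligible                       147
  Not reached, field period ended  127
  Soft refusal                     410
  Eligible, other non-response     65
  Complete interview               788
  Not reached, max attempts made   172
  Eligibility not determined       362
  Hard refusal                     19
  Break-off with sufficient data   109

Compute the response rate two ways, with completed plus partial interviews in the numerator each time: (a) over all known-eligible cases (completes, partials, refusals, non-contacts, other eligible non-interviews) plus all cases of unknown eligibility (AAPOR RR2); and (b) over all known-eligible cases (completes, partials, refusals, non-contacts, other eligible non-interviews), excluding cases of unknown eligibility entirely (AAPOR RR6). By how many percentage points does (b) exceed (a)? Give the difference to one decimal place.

9.4

Refusal or break-off = 19 + 410 = 429
Never reached = 127 + 172 = 299
Numerator: 788 + 109 = 897
Denom: 788 + 109 + 429 + 299 + 65 + 362 = 2052
RR2 = 897 / 2052 = 0.4371
Denom: 788 + 109 + 429 + 299 + 65 = 1690
RR6 = 897 / 1690 = 0.5308
Difference = 53.08 − 43.71 = 9.37 percentage points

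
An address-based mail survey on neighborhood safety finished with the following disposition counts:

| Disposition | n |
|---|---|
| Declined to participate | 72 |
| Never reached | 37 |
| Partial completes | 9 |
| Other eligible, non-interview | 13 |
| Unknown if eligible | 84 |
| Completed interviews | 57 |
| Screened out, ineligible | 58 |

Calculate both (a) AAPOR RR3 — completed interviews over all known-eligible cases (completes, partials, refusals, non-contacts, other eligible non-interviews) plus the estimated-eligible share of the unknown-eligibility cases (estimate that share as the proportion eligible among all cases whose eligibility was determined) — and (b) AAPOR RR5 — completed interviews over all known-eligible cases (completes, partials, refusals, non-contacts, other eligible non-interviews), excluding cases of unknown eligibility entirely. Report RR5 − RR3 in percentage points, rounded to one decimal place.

Num → 57
Known eligible → 57 + 9 + 72 + 37 + 13 = 188
e = 188 / (188 + 58) = 188 / 246 = 0.7642
e × U → 0.7642 × 84 = 64.19
Denominator → 188 + 64.19 = 252.19
RR3 = 57 / 252.19 = 0.2260
Denominator → 57 + 9 + 72 + 37 + 13 = 188
RR5 = 57 / 188 = 0.3032
Difference = 30.32 − 22.60 = 7.72 percentage points

7.7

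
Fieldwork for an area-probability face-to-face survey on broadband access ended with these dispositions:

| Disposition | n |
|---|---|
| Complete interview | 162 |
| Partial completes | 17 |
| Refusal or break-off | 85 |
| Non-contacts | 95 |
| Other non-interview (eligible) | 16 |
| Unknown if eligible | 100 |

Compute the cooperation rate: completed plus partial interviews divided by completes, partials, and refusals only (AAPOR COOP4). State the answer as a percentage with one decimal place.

67.8%

Top = 162 + 17 = 179
Denom = 162 + 17 + 85 = 264
COOP4 = 179 / 264 = 0.6780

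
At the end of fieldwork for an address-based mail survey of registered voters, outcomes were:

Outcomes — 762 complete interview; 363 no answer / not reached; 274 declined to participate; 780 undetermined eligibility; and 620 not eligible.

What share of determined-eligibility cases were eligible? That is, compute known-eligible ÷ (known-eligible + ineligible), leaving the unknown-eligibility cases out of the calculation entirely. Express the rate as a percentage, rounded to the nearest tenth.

Determined eligible → 762 + 274 + 363 = 1399
e = 1399 / (1399 + 620) = 1399 / 2019 = 0.6929

69.3%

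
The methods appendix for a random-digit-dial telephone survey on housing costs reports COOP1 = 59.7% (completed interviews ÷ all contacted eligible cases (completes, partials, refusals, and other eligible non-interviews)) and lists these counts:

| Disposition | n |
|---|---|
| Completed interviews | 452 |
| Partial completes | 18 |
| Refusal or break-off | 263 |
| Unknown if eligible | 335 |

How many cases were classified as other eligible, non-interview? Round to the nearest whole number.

COOP1 = 452 / D = 0.597
D = 452 / 0.597 = 757.1
Rest of base = 733
other eligible, non-interview = 757.1 − 733 ≈ 24

24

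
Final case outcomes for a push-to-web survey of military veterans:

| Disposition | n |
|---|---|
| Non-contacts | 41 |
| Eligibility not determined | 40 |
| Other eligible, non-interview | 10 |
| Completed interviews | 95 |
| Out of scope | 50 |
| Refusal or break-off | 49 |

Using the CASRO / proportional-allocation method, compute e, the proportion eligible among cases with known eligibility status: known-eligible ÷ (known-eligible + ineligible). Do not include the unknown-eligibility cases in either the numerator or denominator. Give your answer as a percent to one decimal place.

79.6%

Determined eligible: 95 + 49 + 41 + 10 = 195
e = 195 / (195 + 50) = 195 / 245 = 0.7959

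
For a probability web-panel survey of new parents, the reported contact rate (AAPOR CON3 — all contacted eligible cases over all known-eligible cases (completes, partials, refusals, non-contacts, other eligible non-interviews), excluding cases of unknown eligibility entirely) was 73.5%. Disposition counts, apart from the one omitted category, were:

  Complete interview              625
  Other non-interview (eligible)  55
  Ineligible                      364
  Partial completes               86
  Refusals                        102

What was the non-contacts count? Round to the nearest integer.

Num → 625 + 86 + 102 + 55 = 868
CON3 = 868 / D = 0.735
D = 868 / 0.735 = 1181.0
Remaining denominator categories sum to 868
non-contacts = 1181.0 − 868 ≈ 313

313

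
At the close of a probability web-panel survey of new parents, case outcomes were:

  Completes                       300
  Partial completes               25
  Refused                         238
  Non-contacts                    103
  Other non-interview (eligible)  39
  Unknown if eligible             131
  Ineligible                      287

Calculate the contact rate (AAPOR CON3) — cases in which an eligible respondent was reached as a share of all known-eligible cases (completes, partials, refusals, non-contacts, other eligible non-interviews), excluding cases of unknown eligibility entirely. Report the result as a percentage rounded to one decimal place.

85.4%

Numerator: 300 + 25 + 238 + 39 = 602
Denominator: 300 + 25 + 238 + 103 + 39 = 705
CON3 = 602 / 705 = 0.8539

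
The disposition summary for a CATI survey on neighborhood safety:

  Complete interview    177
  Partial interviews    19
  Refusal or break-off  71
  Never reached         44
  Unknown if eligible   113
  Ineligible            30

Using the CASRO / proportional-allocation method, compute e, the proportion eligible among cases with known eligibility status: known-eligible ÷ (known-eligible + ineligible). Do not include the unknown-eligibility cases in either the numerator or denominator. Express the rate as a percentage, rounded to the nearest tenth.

Determined eligible: 177 + 19 + 71 + 44 = 311
e = 311 / (311 + 30) = 311 / 341 = 0.9120

91.2%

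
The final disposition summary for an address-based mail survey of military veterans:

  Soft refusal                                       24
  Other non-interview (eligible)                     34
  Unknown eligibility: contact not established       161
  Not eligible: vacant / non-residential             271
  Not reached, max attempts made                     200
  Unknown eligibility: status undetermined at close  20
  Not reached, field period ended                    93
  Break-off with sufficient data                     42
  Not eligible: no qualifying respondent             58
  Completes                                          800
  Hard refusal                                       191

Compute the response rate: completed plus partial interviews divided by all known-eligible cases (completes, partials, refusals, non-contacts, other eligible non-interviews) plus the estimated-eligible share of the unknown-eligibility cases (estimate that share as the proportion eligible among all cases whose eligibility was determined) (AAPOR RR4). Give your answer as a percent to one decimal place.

55.0%

Refused = 191 + 24 = 215
Never reached = 93 + 200 = 293
Unknown if eligible = 161 + 20 = 181
Ineligible = 58 + 271 = 329
Top → 800 + 42 = 842
Eligible (known) → 800 + 42 + 215 + 293 + 34 = 1384
e = 1384 / (1384 + 329) = 1384 / 1713 = 0.8079
Estimated eligible among unknowns → 0.8079 × 181 = 146.23
Denom → 1384 + 146.23 = 1530.23
RR4 = 842 / 1530.23 = 0.5502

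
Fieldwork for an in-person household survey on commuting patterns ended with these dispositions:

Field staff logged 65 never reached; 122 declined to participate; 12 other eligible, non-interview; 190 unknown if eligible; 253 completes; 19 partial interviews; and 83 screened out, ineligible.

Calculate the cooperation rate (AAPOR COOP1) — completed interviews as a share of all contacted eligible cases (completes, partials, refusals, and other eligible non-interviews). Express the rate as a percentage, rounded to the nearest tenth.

62.3%

Num: 253
Denominator: 253 + 19 + 122 + 12 = 406
COOP1 = 253 / 406 = 0.6232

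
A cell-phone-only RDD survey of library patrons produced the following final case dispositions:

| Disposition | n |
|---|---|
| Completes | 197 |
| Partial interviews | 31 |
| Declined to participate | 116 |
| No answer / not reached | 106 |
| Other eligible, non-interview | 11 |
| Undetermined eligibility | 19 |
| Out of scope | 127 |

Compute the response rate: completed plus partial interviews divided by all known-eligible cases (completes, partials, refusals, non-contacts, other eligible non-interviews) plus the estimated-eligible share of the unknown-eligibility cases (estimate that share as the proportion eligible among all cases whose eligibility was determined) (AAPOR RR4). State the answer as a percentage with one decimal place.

Top → 197 + 31 = 228
Determined eligible → 197 + 31 + 116 + 106 + 11 = 461
e = 461 / (461 + 127) = 461 / 588 = 0.7840
Eligible share of unknowns → 0.7840 × 19 = 14.90
Denom → 461 + 14.90 = 475.90
RR4 = 228 / 475.90 = 0.4791

47.9%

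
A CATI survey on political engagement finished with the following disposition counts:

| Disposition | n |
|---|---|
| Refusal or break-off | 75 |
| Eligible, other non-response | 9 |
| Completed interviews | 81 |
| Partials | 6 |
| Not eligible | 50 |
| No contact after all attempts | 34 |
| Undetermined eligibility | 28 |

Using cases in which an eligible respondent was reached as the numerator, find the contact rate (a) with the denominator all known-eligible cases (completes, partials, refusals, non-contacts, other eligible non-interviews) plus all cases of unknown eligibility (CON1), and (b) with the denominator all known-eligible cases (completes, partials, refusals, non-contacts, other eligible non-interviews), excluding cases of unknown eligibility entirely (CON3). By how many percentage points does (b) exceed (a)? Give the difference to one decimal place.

Top → 81 + 6 + 75 + 9 = 171
Base → 81 + 6 + 75 + 34 + 9 + 28 = 233
CON1 = 171 / 233 = 0.7339
Base → 81 + 6 + 75 + 34 + 9 = 205
CON3 = 171 / 205 = 0.8341
Difference = 83.41 − 73.39 = 10.02 percentage points

10.0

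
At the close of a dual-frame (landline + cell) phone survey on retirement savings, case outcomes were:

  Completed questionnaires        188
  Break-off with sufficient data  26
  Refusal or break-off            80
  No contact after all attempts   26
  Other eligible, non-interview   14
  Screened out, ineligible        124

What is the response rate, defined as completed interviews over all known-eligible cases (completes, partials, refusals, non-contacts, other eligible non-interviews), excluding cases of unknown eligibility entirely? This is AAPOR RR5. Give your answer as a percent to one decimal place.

56.3%

Numerator: 188
Denom: 188 + 26 + 80 + 26 + 14 = 334
RR5 = 188 / 334 = 0.5629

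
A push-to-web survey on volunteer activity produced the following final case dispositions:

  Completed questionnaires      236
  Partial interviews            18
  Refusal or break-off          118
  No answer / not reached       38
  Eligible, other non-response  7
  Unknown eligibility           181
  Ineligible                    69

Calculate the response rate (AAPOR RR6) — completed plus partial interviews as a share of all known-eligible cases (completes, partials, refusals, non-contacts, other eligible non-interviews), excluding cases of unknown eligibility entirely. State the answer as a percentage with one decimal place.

60.9%

Numerator = 236 + 18 = 254
Base = 236 + 18 + 118 + 38 + 7 = 417
RR6 = 254 / 417 = 0.6091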